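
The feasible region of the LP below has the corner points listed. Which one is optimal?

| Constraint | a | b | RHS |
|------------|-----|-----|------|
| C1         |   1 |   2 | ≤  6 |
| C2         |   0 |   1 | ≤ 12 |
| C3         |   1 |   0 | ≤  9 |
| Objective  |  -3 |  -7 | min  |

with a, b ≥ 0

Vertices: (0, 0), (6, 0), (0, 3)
Evaluating z = -3a - 7b at each vertex:
  (0, 0): z = 0
  (6, 0): z = -18
  (0, 3): z = -21

The smallest value is z = -21, attained at (0, 3).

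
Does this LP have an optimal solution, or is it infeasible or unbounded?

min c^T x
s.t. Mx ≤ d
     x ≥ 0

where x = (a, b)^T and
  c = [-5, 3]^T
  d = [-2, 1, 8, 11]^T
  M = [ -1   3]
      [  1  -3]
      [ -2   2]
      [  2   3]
One constraint requires a - 3b ≤ 1, while the constraint -a + 3b ≤ -2 is equivalent to a - 3b ≥ 2. Together they would need 2 ≤ a - 3b ≤ 1, which is impossible since 2 > 1. No point satisfies all constraints.

Infeasible — the constraint set is empty.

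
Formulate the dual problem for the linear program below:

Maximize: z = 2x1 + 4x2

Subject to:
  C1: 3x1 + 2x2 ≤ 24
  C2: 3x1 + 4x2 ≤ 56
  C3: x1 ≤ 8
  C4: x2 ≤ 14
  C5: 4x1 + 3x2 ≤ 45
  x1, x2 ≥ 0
Minimize: z = 24y1 + 56y2 + 8y3 + 14y4 + 45y5

Subject to:
  C1: -3y1 - 3y2 - y3 - 4y5 ≤ -2
  C2: -2y1 - 4y2 - y4 - 3y5 ≤ -4
  y1, y2, y3, y4, y5 ≥ 0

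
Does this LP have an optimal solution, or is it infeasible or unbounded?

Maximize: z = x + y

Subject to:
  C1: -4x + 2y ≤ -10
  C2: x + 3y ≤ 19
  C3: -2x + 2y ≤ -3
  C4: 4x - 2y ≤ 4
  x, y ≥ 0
C4 requires 4x - 2y ≤ 4, while C1 (-4x + 2y ≤ -10) is equivalent to 4x - 2y ≥ 10. Together they would need 10 ≤ 4x - 2y ≤ 4, which is impossible since 10 > 4. No point satisfies all constraints.

Infeasible — the constraint set is empty.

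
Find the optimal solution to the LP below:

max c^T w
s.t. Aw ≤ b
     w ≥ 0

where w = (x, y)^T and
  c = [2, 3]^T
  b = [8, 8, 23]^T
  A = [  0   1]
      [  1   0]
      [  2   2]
Each vertex is the intersection of two constraint boundaries that also satisfies all remaining constraints:
  x = 0 and y = 0 → (0, 0)
  x = 8 and y = 0 → (8, 0)
  x = 8 and 2x + 2y = 23 → (8, 3.5)
  y = 8 and 2x + 2y = 23 → (3.5, 8)
  y = 8 and x = 0 → (0, 8)

Evaluating z = 2x + 3y at each vertex:
  (0, 0): z = 0
  (8, 0): z = 16
  (8, 3.5): z = 26.5
  (3.5, 8): z = 31
  (0, 8): z = 24

The maximum is at (3.5, 8) with z = 31.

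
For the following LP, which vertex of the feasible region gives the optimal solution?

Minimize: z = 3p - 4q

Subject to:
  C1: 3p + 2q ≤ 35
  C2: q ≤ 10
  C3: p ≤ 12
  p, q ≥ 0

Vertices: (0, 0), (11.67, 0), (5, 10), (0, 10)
Evaluating z = 3p - 4q at each vertex:
  (0, 0): z = 0
  (11.67, 0): z = 35
  (5, 10): z = -25
  (0, 10): z = -40

The smallest value is z = -40, attained at (0, 10).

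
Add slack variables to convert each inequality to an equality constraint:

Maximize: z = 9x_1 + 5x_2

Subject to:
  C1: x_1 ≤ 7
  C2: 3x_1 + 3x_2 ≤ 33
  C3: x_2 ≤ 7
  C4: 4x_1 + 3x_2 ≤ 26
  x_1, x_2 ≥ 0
max z = 9x_1 + 5x_2

s.t.
  x_1 + s1 = 7
  3x_1 + 3x_2 + s2 = 33
  x_2 + s3 = 7
  4x_1 + 3x_2 + s4 = 26
  x_1, x_2, s1, s2, s3, s4 ≥ 0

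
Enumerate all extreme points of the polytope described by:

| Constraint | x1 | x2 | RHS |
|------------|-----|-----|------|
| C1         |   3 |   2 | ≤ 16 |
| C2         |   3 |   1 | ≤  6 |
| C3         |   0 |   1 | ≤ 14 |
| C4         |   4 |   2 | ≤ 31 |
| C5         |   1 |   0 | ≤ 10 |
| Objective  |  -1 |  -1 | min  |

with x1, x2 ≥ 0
Each vertex is the intersection of two constraint boundaries that also satisfies all remaining constraints:
  x1 = 0 and x2 = 0 → (0, 0)
  3x1 + x2 = 6 and x2 = 0 → (2, 0)
  3x1 + x2 = 6 and x1 = 0 → (0, 6)

Vertices: (0, 0), (2, 0), (0, 6)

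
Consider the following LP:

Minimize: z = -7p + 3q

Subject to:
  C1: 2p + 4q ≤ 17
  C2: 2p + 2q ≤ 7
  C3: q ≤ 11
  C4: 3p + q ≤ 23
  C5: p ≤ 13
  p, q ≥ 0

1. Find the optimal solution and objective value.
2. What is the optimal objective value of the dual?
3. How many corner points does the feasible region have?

1. p = 3.5, q = 0, z = -24.5
2. -24.5 (by strong duality, equal to the primal optimum)
3. 3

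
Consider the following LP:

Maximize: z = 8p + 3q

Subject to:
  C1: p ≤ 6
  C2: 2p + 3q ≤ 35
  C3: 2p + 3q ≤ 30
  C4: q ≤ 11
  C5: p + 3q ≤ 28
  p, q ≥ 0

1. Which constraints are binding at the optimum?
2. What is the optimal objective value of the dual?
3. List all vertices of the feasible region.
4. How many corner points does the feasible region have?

1. C1, C3
2. 66 (by strong duality, equal to the primal optimum)
3. (0, 0), (6, 0), (6, 6), (2, 8.667), (0, 9.333)
4. 5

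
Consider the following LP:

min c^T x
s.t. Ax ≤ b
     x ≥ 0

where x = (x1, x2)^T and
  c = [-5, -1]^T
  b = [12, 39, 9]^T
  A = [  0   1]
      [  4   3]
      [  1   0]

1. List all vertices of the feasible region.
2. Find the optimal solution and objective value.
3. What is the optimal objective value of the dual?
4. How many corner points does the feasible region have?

1. (0, 0), (9, 0), (9, 1), (0.75, 12), (0, 12)
2. x1 = 9, x2 = 1, z = -46
3. -46 (by strong duality, equal to the primal optimum)
4. 5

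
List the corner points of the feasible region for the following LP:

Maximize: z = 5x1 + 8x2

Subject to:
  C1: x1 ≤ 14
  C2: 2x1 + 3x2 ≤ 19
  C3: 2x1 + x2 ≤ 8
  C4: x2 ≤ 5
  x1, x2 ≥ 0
Each vertex is the intersection of two constraint boundaries that also satisfies all remaining constraints:
  x1 = 0 and x2 = 0 → (0, 0)
  2x1 + x2 = 8 and x2 = 0 → (4, 0)
  2x1 + x2 = 8 and x2 = 5 → (1.5, 5)
  x2 = 5 and x1 = 0 → (0, 5)

Vertices: (0, 0), (4, 0), (1.5, 5), (0, 5)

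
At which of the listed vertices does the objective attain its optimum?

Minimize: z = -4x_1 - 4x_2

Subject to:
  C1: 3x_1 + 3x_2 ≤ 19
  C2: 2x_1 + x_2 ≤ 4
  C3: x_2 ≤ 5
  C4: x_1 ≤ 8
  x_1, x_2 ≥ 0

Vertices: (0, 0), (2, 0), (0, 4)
(0, 4) with z = -16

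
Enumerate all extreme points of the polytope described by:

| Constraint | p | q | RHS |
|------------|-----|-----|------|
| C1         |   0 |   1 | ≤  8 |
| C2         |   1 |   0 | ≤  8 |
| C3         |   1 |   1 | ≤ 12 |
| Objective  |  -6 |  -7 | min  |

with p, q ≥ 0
Each vertex is the intersection of two constraint boundaries that also satisfies all remaining constraints:
  p = 0 and q = 0 → (0, 0)
  p = 8 and q = 0 → (8, 0)
  p = 8 and p + q = 12 → (8, 4)
  q = 8 and p + q = 12 → (4, 8)
  q = 8 and p = 0 → (0, 8)

Vertices: (0, 0), (8, 0), (8, 4), (4, 8), (0, 8)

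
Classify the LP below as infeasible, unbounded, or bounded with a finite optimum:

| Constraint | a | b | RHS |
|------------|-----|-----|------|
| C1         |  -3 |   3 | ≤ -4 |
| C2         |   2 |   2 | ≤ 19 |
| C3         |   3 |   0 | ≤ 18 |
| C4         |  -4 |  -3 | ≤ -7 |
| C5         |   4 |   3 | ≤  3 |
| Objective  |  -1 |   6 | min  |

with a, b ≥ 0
C5 requires 4a + 3b ≤ 3, while C4 (-4a - 3b ≤ -7) is equivalent to 4a + 3b ≥ 7. Together they would need 7 ≤ 4a + 3b ≤ 3, which is impossible since 7 > 3. No point satisfies all constraints.

Infeasible — the constraint set is empty.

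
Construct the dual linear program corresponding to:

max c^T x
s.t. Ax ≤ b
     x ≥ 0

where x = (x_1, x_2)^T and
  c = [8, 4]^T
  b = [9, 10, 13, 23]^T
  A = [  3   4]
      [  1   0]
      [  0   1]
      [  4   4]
Minimize: z = 9y1 + 10y2 + 13y3 + 23y4

Subject to:
  C1: -3y1 - y2 - 4y4 ≤ -8
  C2: -4y1 - y3 - 4y4 ≤ -4
  y1, y2, y3, y4 ≥ 0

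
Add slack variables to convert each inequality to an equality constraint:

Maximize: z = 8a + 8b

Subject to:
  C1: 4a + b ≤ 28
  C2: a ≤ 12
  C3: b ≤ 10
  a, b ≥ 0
max z = 8a + 8b

s.t.
  4a + b + s1 = 28
  a + s2 = 12
  b + s3 = 10
  a, b, s1, s2, s3 ≥ 0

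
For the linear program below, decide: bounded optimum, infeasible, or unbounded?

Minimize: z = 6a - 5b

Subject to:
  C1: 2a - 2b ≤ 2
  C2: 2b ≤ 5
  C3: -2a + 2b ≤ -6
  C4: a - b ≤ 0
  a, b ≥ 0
C1 requires 2a - 2b ≤ 2, while C3 (-2a + 2b ≤ -6) is equivalent to 2a - 2b ≥ 6. Together they would need 6 ≤ 2a - 2b ≤ 2, which is impossible since 6 > 2. No point satisfies all constraints.

Infeasible — the constraint set is empty.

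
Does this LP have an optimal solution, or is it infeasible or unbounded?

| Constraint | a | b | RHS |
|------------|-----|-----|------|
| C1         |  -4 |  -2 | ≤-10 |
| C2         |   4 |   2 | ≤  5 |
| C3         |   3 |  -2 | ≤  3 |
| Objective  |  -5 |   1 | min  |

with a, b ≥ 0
C2 requires 4a + 2b ≤ 5, while C1 (-4a - 2b ≤ -10) is equivalent to 4a + 2b ≥ 10. Together they would need 10 ≤ 4a + 2b ≤ 5, which is impossible since 10 > 5. No point satisfies all constraints.

Infeasible — the constraint set is empty.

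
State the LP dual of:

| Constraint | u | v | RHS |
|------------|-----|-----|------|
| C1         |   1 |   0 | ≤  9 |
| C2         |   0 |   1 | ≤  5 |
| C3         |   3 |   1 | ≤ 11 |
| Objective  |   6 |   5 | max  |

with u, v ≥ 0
Minimize: z = 9y1 + 5y2 + 11y3

Subject to:
  C1: -y1 - 3y3 ≤ -6
  C2: -y2 - y3 ≤ -5
  y1, y2, y3 ≥ 0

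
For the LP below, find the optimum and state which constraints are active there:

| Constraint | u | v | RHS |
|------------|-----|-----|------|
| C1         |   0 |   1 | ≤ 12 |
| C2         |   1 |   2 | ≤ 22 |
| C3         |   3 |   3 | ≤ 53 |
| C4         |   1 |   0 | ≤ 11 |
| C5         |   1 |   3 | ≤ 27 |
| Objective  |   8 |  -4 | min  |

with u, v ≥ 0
Optimal: u = 0, v = 9
Slack at optimum:
  C1: slack = 3
  C2: slack = 4
  C3: slack = 26
  C4: slack = 11
  C5: slack = 0 (binding)
  u ≥ 0: u = 0 (binding)
  v ≥ 0: v = 9
Binding constraints: C5, u ≥ 0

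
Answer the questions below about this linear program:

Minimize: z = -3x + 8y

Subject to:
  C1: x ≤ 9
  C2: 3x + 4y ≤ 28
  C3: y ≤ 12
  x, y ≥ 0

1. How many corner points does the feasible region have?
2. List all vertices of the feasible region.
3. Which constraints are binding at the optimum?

1. 4
2. (0, 0), (9, 0), (9, 0.25), (0, 7)
3. C1, y ≥ 0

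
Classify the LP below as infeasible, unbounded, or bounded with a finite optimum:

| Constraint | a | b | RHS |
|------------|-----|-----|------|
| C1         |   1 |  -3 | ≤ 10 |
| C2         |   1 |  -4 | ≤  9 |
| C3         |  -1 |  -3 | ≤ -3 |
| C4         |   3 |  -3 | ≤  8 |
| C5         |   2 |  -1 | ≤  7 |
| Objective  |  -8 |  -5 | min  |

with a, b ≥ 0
Feasible point: (0, 1) satisfies every constraint, so the LP is feasible.
Direction d = (0, 1): for each constraint row a, a·d ≤ 0 —
  (1)(0) + (-3)(1) = -3 ≤ 0
  (1)(0) + (-4)(1) = -4 ≤ 0
  (-1)(0) + (-3)(1) = -3 ≤ 0
  (3)(0) + (-3)(1) = -3 ≤ 0
  (2)(0) + (-1)(1) = -1 ≤ 0
and d ≥ 0, so (0, 1) + t·d stays feasible for every t ≥ 0. Along this ray z = -8a - 5b changes by -5 per unit t, so z → −∞.

Unbounded — the objective can decrease without bound over the feasible region.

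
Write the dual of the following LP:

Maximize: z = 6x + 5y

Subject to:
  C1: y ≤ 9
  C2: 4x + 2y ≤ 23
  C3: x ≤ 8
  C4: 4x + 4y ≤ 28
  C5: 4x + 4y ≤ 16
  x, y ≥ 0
Minimize: z = 9y1 + 23y2 + 8y3 + 28y4 + 16y5

Subject to:
  C1: -4y2 - y3 - 4y4 - 4y5 ≤ -6
  C2: -y1 - 2y2 - 4y4 - 4y5 ≤ -5
  y1, y2, y3, y4, y5 ≥ 0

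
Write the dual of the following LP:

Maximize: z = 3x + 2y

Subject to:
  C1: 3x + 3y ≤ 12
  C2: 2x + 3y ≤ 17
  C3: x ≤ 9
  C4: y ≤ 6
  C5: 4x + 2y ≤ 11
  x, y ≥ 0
Minimize: z = 12y1 + 17y2 + 9y3 + 6y4 + 11y5

Subject to:
  C1: -3y1 - 2y2 - y3 - 4y5 ≤ -3
  C2: -3y1 - 3y2 - y4 - 2y5 ≤ -2
  y1, y2, y3, y4, y5 ≥ 0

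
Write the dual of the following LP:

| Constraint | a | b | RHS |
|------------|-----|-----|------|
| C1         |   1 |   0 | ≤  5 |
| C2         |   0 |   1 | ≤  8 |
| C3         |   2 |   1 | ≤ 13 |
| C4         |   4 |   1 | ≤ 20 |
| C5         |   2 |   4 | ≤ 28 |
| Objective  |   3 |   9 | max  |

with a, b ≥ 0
Minimize: z = 5y1 + 8y2 + 13y3 + 20y4 + 28y5

Subject to:
  C1: -y1 - 2y3 - 4y4 - 2y5 ≤ -3
  C2: -y2 - y3 - y4 - 4y5 ≤ -9
  y1, y2, y3, y4, y5 ≥ 0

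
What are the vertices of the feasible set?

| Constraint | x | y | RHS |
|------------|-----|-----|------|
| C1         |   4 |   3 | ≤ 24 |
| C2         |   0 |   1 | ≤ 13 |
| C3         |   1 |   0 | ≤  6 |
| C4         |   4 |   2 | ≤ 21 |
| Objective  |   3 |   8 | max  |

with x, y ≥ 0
Each vertex is the intersection of two constraint boundaries that also satisfies all remaining constraints:
  x = 0 and y = 0 → (0, 0)
  4x + 2y = 21 and y = 0 → (5.25, 0)
  4x + 3y = 24 and 4x + 2y = 21 → (3.75, 3)
  4x + 3y = 24 and x = 0 → (0, 8)

Vertices: (0, 0), (5.25, 0), (3.75, 3), (0, 8)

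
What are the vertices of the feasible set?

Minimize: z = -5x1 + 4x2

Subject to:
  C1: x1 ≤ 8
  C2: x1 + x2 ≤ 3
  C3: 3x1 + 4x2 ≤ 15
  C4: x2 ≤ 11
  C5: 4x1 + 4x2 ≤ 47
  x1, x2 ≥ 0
Each vertex is the intersection of two constraint boundaries that also satisfies all remaining constraints:
  x1 = 0 and x2 = 0 → (0, 0)
  x1 + x2 = 3 and x2 = 0 → (3, 0)
  x1 + x2 = 3 and x1 = 0 → (0, 3)

Vertices: (0, 0), (3, 0), (0, 3)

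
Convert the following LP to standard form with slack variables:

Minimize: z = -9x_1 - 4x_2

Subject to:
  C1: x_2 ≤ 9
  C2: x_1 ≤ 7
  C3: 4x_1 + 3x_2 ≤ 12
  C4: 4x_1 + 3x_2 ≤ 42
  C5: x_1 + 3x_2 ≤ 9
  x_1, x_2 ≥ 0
min z = -9x_1 - 4x_2

s.t.
  x_2 + s1 = 9
  x_1 + s2 = 7
  4x_1 + 3x_2 + s3 = 12
  4x_1 + 3x_2 + s4 = 42
  x_1 + 3x_2 + s5 = 9
  x_1, x_2, s1, s2, s3, s4, s5 ≥ 0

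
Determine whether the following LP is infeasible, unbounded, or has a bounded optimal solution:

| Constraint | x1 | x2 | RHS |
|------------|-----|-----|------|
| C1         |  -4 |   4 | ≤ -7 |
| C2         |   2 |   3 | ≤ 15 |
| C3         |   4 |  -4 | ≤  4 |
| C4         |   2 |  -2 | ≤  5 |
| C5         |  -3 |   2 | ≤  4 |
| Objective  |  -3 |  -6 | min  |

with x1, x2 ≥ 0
C3 requires 4x1 - 4x2 ≤ 4, while C1 (-4x1 + 4x2 ≤ -7) is equivalent to 4x1 - 4x2 ≥ 7. Together they would need 7 ≤ 4x1 - 4x2 ≤ 4, which is impossible since 7 > 4. No point satisfies all constraints.

Infeasible: no point satisfies all constraints simultaneously.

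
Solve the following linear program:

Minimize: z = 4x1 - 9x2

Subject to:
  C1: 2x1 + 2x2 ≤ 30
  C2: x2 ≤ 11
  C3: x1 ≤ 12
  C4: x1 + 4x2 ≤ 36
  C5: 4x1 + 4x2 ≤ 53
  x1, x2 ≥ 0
x1 = 0, x2 = 9, z = -81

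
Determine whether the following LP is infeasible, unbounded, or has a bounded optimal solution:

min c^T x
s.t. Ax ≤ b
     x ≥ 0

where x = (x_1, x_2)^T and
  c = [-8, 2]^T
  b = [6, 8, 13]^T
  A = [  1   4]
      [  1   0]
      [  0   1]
The point (6, 0) satisfies every constraint, so the LP is feasible; the constraints give x_1 ≤ 8 and x_2 ≤ 13, which with x_1, x_2 ≥ 0 keep the feasible region inside a bounded box. A feasible, bounded LP attains a finite optimum at a vertex.

Bounded optimum: z* = -48 at (6, 0).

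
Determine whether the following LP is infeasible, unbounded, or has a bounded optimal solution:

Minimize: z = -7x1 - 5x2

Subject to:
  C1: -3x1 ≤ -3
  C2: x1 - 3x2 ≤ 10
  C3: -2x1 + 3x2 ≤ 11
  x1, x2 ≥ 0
Feasible point: (1, 0) satisfies every constraint, so the LP is feasible.
Direction d = (3, 1): for each constraint row a, a·d ≤ 0 —
  (-3)(3) + (0)(1) = -9 ≤ 0
  (1)(3) + (-3)(1) = 0 ≤ 0
  (-2)(3) + (3)(1) = -3 ≤ 0
and d ≥ 0, so (1, 0) + t·d stays feasible for every t ≥ 0. Along this ray z = -7x1 - 5x2 changes by -26 per unit t, so z → −∞.

The LP is unbounded; z can be made arbitrarily small.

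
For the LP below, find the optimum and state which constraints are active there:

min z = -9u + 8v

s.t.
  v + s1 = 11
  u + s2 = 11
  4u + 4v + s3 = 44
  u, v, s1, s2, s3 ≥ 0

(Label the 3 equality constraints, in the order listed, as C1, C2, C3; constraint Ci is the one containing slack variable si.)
Optimal: u = 11, v = 0
Slack at optimum:
  C1: slack = 11
  C2: slack = 0 (binding)
  C3: slack = 0 (binding)
  u ≥ 0: u = 11
  v ≥ 0: v = 0 (binding)
Binding constraints: C2, C3, v ≥ 0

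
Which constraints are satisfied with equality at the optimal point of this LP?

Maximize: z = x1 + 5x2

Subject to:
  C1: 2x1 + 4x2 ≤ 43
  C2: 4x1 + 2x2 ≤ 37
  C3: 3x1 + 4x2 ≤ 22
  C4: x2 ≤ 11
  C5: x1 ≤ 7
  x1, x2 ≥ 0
Optimal: x1 = 0, x2 = 5.5
Binding: C3, x1 ≥ 0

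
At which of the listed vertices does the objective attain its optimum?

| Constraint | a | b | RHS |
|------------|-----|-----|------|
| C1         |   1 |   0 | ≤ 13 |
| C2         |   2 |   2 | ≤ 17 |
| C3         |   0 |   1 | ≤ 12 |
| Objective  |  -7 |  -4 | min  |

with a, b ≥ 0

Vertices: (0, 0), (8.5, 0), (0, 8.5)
(8.5, 0) with z = -59.5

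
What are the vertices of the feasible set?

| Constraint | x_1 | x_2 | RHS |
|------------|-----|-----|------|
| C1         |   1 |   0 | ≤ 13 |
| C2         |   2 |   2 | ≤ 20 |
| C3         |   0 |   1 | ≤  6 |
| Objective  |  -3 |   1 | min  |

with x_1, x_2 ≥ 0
Each vertex is the intersection of two constraint boundaries that also satisfies all remaining constraints:
  x_1 = 0 and x_2 = 0 → (0, 0)
  2x_1 + 2x_2 = 20 and x_2 = 0 → (10, 0)
  2x_1 + 2x_2 = 20 and x_2 = 6 → (4, 6)
  x_2 = 6 and x_1 = 0 → (0, 6)

Vertices: (0, 0), (10, 0), (4, 6), (0, 6)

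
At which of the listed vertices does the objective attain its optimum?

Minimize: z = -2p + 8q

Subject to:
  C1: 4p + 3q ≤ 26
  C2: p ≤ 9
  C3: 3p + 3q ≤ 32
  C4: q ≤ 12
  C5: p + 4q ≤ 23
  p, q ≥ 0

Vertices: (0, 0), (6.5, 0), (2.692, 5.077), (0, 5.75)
(6.5, 0) with z = -13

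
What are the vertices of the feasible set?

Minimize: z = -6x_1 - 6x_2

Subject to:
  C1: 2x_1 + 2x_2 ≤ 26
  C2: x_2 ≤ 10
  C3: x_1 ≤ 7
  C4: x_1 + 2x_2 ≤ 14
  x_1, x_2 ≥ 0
Each vertex is the intersection of two constraint boundaries that also satisfies all remaining constraints:
  x_1 = 0 and x_2 = 0 → (0, 0)
  x_1 = 7 and x_2 = 0 → (7, 0)
  x_1 = 7 and x_1 + 2x_2 = 14 → (7, 3.5)
  x_1 + 2x_2 = 14 and x_1 = 0 → (0, 7)

Vertices: (0, 0), (7, 0), (7, 3.5), (0, 7)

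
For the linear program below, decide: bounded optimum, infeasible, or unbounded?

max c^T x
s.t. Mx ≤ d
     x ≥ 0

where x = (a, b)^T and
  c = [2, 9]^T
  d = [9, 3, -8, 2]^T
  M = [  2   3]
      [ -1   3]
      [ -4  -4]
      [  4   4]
One constraint requires 4a + 4b ≤ 2, while the constraint -4a - 4b ≤ -8 is equivalent to 4a + 4b ≥ 8. Together they would need 8 ≤ 4a + 4b ≤ 2, which is impossible since 8 > 2. No point satisfies all constraints.

The feasible region is empty; the LP is infeasible.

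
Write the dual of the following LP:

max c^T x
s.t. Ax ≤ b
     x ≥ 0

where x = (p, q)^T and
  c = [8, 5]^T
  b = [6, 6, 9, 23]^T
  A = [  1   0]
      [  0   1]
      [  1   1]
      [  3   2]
Minimize: z = 6y1 + 6y2 + 9y3 + 23y4

Subject to:
  C1: -y1 - y3 - 3y4 ≤ -8
  C2: -y2 - y3 - 2y4 ≤ -5
  y1, y2, y3, y4 ≥ 0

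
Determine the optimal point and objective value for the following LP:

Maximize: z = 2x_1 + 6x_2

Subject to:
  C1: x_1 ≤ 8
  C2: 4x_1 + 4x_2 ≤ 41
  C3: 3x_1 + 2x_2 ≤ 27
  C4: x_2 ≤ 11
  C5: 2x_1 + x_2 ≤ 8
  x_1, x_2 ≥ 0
x_1 = 0, x_2 = 8, z = 48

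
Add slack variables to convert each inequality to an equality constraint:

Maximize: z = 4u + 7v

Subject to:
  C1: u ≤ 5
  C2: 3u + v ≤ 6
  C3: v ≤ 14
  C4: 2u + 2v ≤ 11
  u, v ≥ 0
max z = 4u + 7v

s.t.
  u + s1 = 5
  3u + v + s2 = 6
  v + s3 = 14
  2u + 2v + s4 = 11
  u, v, s1, s2, s3, s4 ≥ 0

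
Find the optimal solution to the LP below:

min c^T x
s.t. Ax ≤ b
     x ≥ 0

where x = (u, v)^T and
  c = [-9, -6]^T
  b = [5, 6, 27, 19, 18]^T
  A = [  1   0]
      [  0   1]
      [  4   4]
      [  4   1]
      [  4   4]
Each vertex is the intersection of two constraint boundaries that also satisfies all remaining constraints:
  u = 0 and v = 0 → (0, 0)
  4u + 4v = 18 and v = 0 → (4.5, 0)
  4u + 4v = 18 and u = 0 → (0, 4.5)

Evaluating z = -9u - 6v at each vertex:
  (0, 0): z = 0
  (4.5, 0): z = -40.5
  (0, 4.5): z = -27

The minimum is at (4.5, 0) with z = -40.5.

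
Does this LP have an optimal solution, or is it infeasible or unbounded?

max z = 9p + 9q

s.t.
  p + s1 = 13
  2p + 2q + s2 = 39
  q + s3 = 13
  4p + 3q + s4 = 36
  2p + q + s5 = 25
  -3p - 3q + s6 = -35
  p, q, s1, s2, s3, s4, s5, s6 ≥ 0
The point (0, 12) satisfies every constraint, so the LP is feasible; the constraints give p ≤ 13 and q ≤ 13, which with p, q ≥ 0 keep the feasible region inside a bounded box. A feasible, bounded LP attains a finite optimum at a vertex.

Evaluating z = 9p + 9q at each vertex:
  (1, 10.67): z = 105
  (0, 12): z = 108
  (0, 11.67): z = 105

Bounded optimum: z* = 108 at (0, 12).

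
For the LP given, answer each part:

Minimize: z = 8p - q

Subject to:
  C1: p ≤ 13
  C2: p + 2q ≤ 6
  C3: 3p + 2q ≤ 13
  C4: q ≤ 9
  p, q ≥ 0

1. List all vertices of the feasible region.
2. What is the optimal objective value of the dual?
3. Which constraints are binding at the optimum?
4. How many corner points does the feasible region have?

1. (0, 0), (4.333, 0), (3.5, 1.25), (0, 3)
2. -3 (by strong duality, equal to the primal optimum)
3. C2, p ≥ 0
4. 4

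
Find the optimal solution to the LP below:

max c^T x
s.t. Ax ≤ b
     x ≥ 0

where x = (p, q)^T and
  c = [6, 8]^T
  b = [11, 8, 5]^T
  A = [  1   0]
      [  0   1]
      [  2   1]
Each vertex is the intersection of two constraint boundaries that also satisfies all remaining constraints:
  p = 0 and q = 0 → (0, 0)
  2p + q = 5 and q = 0 → (2.5, 0)
  2p + q = 5 and p = 0 → (0, 5)

Evaluating z = 6p + 8q at each vertex:
  (0, 0): z = 0
  (2.5, 0): z = 15
  (0, 5): z = 40

The maximum is at (0, 5) with z = 40.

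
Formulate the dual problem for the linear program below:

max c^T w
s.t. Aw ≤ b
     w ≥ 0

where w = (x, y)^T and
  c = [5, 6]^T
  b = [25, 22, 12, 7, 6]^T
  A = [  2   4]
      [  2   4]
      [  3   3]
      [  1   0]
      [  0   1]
Minimize: z = 25y1 + 22y2 + 12y3 + 7y4 + 6y5

Subject to:
  C1: -2y1 - 2y2 - 3y3 - y4 ≤ -5
  C2: -4y1 - 4y2 - 3y3 - y5 ≤ -6
  y1, y2, y3, y4, y5 ≥ 0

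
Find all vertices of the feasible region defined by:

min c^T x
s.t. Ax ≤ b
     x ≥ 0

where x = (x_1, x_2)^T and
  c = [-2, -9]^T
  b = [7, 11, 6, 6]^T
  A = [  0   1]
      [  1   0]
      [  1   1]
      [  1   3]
Each vertex is the intersection of two constraint boundaries that also satisfies all remaining constraints:
  x_1 = 0 and x_2 = 0 → (0, 0)
  x_1 + x_2 = 6 and x_1 + 3x_2 = 6 → (6, 0)
  x_1 + 3x_2 = 6 and x_1 = 0 → (0, 2)

Vertices: (0, 0), (6, 0), (0, 2)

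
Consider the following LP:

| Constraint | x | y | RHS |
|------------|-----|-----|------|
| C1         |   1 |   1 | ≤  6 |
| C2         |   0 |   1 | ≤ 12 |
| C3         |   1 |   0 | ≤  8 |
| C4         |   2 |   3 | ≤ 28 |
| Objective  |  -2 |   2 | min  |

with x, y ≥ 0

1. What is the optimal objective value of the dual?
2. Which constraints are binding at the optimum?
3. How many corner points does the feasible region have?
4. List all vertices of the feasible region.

1. -12 (by strong duality, equal to the primal optimum)
2. C1, y ≥ 0
3. 3
4. (0, 0), (6, 0), (0, 6)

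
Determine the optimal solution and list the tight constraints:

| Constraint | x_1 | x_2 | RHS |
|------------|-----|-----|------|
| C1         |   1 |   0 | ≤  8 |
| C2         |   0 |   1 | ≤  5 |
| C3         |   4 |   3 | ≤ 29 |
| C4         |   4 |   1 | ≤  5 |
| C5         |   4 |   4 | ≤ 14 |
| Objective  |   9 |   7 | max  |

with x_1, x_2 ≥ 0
Optimal: x_1 = 0.5, x_2 = 3
Slack at optimum:
  C1: slack = 7.5
  C2: slack = 2
  C3: slack = 18
  C4: slack = 0 (binding)
  C5: slack = 0 (binding)
  x_1 ≥ 0: x_1 = 0.5
  x_2 ≥ 0: x_2 = 3
Binding constraints: C4, C5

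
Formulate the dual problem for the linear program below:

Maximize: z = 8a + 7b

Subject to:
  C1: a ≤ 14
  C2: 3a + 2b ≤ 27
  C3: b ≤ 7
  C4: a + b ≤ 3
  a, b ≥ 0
Minimize: z = 14y1 + 27y2 + 7y3 + 3y4

Subject to:
  C1: -y1 - 3y2 - y4 ≤ -8
  C2: -2y2 - y3 - y4 ≤ -7
  y1, y2, y3, y4 ≥ 0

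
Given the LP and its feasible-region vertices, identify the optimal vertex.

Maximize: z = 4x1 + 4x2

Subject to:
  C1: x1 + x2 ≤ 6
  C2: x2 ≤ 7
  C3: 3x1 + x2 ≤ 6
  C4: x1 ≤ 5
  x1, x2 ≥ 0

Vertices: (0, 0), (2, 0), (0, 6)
(0, 6) with z = 24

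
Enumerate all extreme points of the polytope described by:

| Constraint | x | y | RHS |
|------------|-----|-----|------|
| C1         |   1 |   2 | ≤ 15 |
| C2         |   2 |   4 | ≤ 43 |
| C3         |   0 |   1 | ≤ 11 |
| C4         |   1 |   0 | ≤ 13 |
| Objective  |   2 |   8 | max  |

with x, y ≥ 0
Each vertex is the intersection of two constraint boundaries that also satisfies all remaining constraints:
  x = 0 and y = 0 → (0, 0)
  x = 13 and y = 0 → (13, 0)
  x + 2y = 15 and x = 13 → (13, 1)
  x + 2y = 15 and x = 0 → (0, 7.5)

Vertices: (0, 0), (13, 0), (13, 1), (0, 7.5)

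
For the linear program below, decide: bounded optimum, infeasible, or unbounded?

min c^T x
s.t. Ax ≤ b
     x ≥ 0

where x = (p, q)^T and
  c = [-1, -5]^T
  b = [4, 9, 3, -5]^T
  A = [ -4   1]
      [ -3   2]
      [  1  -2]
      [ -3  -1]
Feasible point: (2, 0) satisfies every constraint, so the LP is feasible.
Direction d = (1, 1): for each constraint row a, a·d ≤ 0 —
  (-4)(1) + (1)(1) = -3 ≤ 0
  (-3)(1) + (2)(1) = -1 ≤ 0
  (1)(1) + (-2)(1) = -1 ≤ 0
  (-3)(1) + (-1)(1) = -4 ≤ 0
and d ≥ 0, so (2, 0) + t·d stays feasible for every t ≥ 0. Along this ray z = -p - 5q changes by -6 per unit t, so z → −∞.

Unbounded — the objective can decrease without bound over the feasible region.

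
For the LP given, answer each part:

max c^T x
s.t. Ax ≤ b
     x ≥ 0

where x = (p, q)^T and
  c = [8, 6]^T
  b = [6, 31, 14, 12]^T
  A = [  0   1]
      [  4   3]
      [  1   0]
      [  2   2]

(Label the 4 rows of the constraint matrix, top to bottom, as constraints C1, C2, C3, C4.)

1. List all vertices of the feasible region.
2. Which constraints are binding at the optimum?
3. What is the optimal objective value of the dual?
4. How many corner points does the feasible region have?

1. (0, 0), (6, 0), (0, 6)
2. C4, q ≥ 0
3. 48 (by strong duality, equal to the primal optimum)
4. 3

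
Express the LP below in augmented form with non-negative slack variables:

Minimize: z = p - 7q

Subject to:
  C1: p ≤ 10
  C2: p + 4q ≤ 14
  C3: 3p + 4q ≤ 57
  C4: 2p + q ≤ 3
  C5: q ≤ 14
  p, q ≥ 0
min z = p - 7q

s.t.
  p + s1 = 10
  p + 4q + s2 = 14
  3p + 4q + s3 = 57
  2p + q + s4 = 3
  q + s5 = 14
  p, q, s1, s2, s3, s4, s5 ≥ 0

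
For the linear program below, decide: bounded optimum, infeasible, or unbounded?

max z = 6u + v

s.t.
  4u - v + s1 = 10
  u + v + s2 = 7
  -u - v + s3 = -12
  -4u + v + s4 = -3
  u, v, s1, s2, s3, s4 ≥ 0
The row u + v + s2 = 7 with s2 ≥ 0 requires u + v ≤ 7, while the row -u - v + s3 = -12 with s3 ≥ 0 is equivalent to u + v ≥ 12. Together they would need 12 ≤ u + v ≤ 7, which is impossible since 12 > 7. No point satisfies all constraints.

The feasible region is empty; the LP is infeasible.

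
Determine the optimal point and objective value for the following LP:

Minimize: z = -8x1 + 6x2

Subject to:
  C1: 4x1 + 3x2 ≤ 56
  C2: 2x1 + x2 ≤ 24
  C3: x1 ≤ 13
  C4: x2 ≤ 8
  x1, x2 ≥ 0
x1 = 12, x2 = 0, z = -96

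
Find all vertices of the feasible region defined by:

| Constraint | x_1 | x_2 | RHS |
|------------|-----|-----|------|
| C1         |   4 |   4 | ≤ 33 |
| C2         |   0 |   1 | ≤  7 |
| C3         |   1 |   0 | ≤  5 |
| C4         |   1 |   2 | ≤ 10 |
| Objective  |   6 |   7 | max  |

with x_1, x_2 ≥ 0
Each vertex is the intersection of two constraint boundaries that also satisfies all remaining constraints:
  x_1 = 0 and x_2 = 0 → (0, 0)
  x_1 = 5 and x_2 = 0 → (5, 0)
  x_1 = 5 and x_1 + 2x_2 = 10 → (5, 2.5)
  x_1 + 2x_2 = 10 and x_1 = 0 → (0, 5)

Vertices: (0, 0), (5, 0), (5, 2.5), (0, 5)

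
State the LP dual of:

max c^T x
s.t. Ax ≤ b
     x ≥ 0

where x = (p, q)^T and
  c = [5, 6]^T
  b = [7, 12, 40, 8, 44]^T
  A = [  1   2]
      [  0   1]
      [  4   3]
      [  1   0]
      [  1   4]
Minimize: z = 7y1 + 12y2 + 40y3 + 8y4 + 44y5

Subject to:
  C1: -y1 - 4y3 - y4 - y5 ≤ -5
  C2: -2y1 - y2 - 3y3 - 4y5 ≤ -6
  y1, y2, y3, y4, y5 ≥ 0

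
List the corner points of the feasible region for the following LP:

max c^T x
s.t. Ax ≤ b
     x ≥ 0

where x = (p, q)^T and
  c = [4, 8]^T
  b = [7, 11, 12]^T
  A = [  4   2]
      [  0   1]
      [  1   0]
Each vertex is the intersection of two constraint boundaries that also satisfies all remaining constraints:
  p = 0 and q = 0 → (0, 0)
  4p + 2q = 7 and q = 0 → (1.75, 0)
  4p + 2q = 7 and p = 0 → (0, 3.5)

Vertices: (0, 0), (1.75, 0), (0, 3.5)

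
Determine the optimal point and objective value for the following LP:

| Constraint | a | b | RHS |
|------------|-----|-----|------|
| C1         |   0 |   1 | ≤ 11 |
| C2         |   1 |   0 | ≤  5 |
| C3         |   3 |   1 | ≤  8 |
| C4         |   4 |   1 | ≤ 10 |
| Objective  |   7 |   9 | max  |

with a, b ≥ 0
a = 0, b = 8, z = 72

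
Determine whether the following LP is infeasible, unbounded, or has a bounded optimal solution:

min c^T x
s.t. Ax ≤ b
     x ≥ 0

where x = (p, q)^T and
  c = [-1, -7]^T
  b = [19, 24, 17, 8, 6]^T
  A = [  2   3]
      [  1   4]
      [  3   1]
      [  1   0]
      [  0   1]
The point (0, 6) satisfies every constraint, so the LP is feasible; the constraints give p ≤ 8 and q ≤ 6, which with p, q ≥ 0 keep the feasible region inside a bounded box. A feasible, bounded LP attains a finite optimum at a vertex.

Evaluating z = -p - 7q at each vertex:
  (0, 0): z = 0
  (5.667, 0): z = -5.667
  (4.571, 3.286): z = -27.57
  (0.8, 5.8): z = -41.4
  (0, 6): z = -42

Feasible with finite optimum z* = -42 at (0, 6).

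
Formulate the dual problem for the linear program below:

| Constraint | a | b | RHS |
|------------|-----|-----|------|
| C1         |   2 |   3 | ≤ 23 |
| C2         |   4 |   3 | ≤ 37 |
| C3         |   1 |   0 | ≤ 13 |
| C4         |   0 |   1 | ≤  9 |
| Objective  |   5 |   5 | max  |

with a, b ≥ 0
Minimize: z = 23y1 + 37y2 + 13y3 + 9y4

Subject to:
  C1: -2y1 - 4y2 - y3 ≤ -5
  C2: -3y1 - 3y2 - y4 ≤ -5
  y1, y2, y3, y4 ≥ 0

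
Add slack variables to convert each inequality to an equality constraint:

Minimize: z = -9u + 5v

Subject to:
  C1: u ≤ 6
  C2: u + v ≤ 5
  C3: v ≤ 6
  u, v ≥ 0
min z = -9u + 5v

s.t.
  u + s1 = 6
  u + v + s2 = 5
  v + s3 = 6
  u, v, s1, s2, s3 ≥ 0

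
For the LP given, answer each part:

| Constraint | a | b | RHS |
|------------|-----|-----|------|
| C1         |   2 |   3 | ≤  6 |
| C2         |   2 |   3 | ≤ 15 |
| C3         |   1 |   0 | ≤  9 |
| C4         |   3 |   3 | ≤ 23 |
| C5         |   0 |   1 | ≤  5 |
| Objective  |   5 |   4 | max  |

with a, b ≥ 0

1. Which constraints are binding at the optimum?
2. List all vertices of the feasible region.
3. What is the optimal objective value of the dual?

1. C1, b ≥ 0
2. (0, 0), (3, 0), (0, 2)
3. 15 (by strong duality, equal to the primal optimum)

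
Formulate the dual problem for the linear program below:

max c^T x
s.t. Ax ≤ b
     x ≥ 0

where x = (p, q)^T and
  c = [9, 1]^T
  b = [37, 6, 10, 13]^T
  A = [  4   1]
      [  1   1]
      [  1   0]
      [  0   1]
Minimize: z = 37y1 + 6y2 + 10y3 + 13y4

Subject to:
  C1: -4y1 - y2 - y3 ≤ -9
  C2: -y1 - y2 - y4 ≤ -1
  y1, y2, y3, y4 ≥ 0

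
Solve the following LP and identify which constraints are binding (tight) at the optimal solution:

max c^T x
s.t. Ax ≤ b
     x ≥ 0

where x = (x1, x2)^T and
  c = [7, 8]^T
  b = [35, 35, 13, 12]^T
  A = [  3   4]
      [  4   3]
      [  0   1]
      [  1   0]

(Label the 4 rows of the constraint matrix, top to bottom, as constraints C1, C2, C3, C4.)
Optimal: x1 = 5, x2 = 5
Slack at optimum:
  C1: slack = 0 (binding)
  C2: slack = 0 (binding)
  C3: slack = 8
  C4: slack = 7
  x1 ≥ 0: x1 = 5
  x2 ≥ 0: x2 = 5
Binding constraints: C1, C2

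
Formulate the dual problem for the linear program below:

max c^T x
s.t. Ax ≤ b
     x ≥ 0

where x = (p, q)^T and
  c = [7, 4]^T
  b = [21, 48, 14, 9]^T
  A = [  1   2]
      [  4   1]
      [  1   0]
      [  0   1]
Minimize: z = 21y1 + 48y2 + 14y3 + 9y4

Subject to:
  C1: -y1 - 4y2 - y3 ≤ -7
  C2: -2y1 - y2 - y4 ≤ -4
  y1, y2, y3, y4 ≥ 0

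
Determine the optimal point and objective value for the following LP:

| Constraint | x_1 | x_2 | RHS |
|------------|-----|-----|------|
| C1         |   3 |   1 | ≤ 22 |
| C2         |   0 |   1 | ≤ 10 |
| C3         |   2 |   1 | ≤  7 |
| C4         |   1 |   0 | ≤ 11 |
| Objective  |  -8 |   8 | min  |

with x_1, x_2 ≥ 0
Each vertex is the intersection of two constraint boundaries that also satisfies all remaining constraints:
  x_1 = 0 and x_2 = 0 → (0, 0)
  2x_1 + x_2 = 7 and x_2 = 0 → (3.5, 0)
  2x_1 + x_2 = 7 and x_1 = 0 → (0, 7)

Evaluating z = -8x_1 + 8x_2 at each vertex:
  (0, 0): z = 0
  (3.5, 0): z = -28
  (0, 7): z = 56

The minimum is at (3.5, 0) with z = -28.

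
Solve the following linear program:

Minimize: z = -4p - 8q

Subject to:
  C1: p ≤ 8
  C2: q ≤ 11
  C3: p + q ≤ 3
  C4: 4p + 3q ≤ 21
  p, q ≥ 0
p = 0, q = 3, z = -24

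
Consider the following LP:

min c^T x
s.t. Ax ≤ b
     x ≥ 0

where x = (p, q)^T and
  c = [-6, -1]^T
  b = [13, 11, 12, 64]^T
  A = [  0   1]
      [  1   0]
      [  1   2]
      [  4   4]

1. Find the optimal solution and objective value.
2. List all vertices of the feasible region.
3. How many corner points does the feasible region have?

1. p = 11, q = 0.5, z = -66.5
2. (0, 0), (11, 0), (11, 0.5), (0, 6)
3. 4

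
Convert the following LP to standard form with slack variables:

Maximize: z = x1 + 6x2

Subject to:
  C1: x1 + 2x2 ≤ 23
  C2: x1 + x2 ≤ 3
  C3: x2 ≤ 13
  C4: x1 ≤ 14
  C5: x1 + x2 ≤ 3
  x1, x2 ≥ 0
max z = x1 + 6x2

s.t.
  x1 + 2x2 + s1 = 23
  x1 + x2 + s2 = 3
  x2 + s3 = 13
  x1 + s4 = 14
  x1 + x2 + s5 = 3
  x1, x2, s1, s2, s3, s4, s5 ≥ 0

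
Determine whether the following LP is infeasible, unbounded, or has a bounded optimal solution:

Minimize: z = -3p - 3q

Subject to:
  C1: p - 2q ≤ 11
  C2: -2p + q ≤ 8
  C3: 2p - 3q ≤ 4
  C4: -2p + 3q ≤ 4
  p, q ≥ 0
Feasible point: (0, 0) satisfies every constraint, so the LP is feasible.
Direction d = (3, 2): for each constraint row a, a·d ≤ 0 —
  (1)(3) + (-2)(2) = -1 ≤ 0
  (-2)(3) + (1)(2) = -4 ≤ 0
  (2)(3) + (-3)(2) = 0 ≤ 0
  (-2)(3) + (3)(2) = 0 ≤ 0
and d ≥ 0, so (0, 0) + t·d stays feasible for every t ≥ 0. Along this ray z = -3p - 3q changes by -15 per unit t, so z → −∞.

The LP is unbounded; z can be made arbitrarily small.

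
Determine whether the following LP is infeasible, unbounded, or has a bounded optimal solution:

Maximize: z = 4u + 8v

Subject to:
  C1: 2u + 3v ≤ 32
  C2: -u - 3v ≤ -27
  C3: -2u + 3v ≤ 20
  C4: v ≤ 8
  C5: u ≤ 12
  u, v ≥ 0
The point (4, 8) satisfies every constraint, so the LP is feasible; the constraints give u ≤ 12 and v ≤ 8, which with u, v ≥ 0 keep the feasible region inside a bounded box. A feasible, bounded LP attains a finite optimum at a vertex.

Evaluating z = 4u + 8v at each vertex:
  (5, 7.333): z = 78.67
  (4, 8): z = 80
  (3, 8): z = 76

Bounded optimum: z* = 80 at (4, 8).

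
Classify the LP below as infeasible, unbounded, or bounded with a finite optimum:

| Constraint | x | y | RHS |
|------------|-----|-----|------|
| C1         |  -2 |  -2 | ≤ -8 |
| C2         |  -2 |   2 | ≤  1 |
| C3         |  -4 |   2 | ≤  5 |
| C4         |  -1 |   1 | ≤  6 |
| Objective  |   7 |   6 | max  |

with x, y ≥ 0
Feasible point: (2, 2) satisfies every constraint, so the LP is feasible.
Direction d = (1, 0): for each constraint row a, a·d ≤ 0 —
  (-2)(1) + (-2)(0) = -2 ≤ 0
  (-2)(1) + (2)(0) = -2 ≤ 0
  (-4)(1) + (2)(0) = -4 ≤ 0
  (-1)(1) + (1)(0) = -1 ≤ 0
and d ≥ 0, so (2, 2) + t·d stays feasible for every t ≥ 0. Along this ray z = 7x + 6y changes by 7 per unit t, so z → +∞.

The LP is unbounded; z can be made arbitrarily large.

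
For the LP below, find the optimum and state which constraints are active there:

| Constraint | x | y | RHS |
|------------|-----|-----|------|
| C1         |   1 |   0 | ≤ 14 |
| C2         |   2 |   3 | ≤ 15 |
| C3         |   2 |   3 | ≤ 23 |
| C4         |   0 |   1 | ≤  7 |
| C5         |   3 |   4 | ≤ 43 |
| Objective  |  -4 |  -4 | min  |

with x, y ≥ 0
Optimal: x = 7.5, y = 0
Slack at optimum:
  C1: slack = 6.5
  C2: slack = 0 (binding)
  C3: slack = 8
  C4: slack = 7
  C5: slack = 20.5
  x ≥ 0: x = 7.5
  y ≥ 0: y = 0 (binding)
Binding constraints: C2, y ≥ 0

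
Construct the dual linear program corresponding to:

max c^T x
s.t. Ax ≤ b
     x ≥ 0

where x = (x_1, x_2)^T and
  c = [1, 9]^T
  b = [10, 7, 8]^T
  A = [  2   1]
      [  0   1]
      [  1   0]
Minimize: z = 10y1 + 7y2 + 8y3

Subject to:
  C1: -2y1 - y3 ≤ -1
  C2: -y1 - y2 ≤ -9
  y1, y2, y3 ≥ 0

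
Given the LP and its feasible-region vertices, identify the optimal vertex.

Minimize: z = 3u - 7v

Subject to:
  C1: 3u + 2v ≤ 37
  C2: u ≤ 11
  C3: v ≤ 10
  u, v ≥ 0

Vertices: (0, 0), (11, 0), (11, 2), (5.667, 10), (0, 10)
(0, 10) with z = -70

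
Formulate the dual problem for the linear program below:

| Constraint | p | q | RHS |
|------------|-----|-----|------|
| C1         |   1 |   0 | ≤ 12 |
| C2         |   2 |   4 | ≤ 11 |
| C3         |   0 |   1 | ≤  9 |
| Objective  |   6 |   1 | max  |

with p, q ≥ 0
Minimize: z = 12y1 + 11y2 + 9y3

Subject to:
  C1: -y1 - 2y2 ≤ -6
  C2: -4y2 - y3 ≤ -1
  y1, y2, y3 ≥ 0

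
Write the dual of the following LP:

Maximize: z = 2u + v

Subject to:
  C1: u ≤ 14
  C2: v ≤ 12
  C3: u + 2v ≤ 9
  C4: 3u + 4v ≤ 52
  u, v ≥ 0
Minimize: z = 14y1 + 12y2 + 9y3 + 52y4

Subject to:
  C1: -y1 - y3 - 3y4 ≤ -2
  C2: -y2 - 2y3 - 4y4 ≤ -1
  y1, y2, y3, y4 ≥ 0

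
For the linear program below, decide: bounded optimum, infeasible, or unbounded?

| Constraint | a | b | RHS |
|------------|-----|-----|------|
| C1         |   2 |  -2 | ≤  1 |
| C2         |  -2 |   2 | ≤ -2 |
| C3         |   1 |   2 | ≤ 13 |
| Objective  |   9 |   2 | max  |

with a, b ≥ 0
C1 requires 2a - 2b ≤ 1, while C2 (-2a + 2b ≤ -2) is equivalent to 2a - 2b ≥ 2. Together they would need 2 ≤ 2a - 2b ≤ 1, which is impossible since 2 > 1. No point satisfies all constraints.

Infeasible: no point satisfies all constraints simultaneously.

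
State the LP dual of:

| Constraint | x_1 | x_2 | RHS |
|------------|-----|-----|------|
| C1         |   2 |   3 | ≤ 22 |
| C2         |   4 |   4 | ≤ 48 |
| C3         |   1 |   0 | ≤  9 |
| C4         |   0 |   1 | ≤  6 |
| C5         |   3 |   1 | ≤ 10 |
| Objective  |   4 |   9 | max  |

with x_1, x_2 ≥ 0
Minimize: z = 22y1 + 48y2 + 9y3 + 6y4 + 10y5

Subject to:
  C1: -2y1 - 4y2 - y3 - 3y5 ≤ -4
  C2: -3y1 - 4y2 - y4 - y5 ≤ -9
  y1, y2, y3, y4, y5 ≥ 0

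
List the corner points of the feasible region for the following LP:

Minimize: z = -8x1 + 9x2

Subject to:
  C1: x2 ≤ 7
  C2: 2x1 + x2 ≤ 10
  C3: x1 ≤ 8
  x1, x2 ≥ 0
Each vertex is the intersection of two constraint boundaries that also satisfies all remaining constraints:
  x1 = 0 and x2 = 0 → (0, 0)
  2x1 + x2 = 10 and x2 = 0 → (5, 0)
  x2 = 7 and 2x1 + x2 = 10 → (1.5, 7)
  x2 = 7 and x1 = 0 → (0, 7)

Vertices: (0, 0), (5, 0), (1.5, 7), (0, 7)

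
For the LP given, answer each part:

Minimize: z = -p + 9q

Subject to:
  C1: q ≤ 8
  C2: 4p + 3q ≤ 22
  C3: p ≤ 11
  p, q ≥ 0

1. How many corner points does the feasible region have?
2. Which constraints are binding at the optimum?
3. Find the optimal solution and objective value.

1. 3
2. C2, q ≥ 0
3. p = 5.5, q = 0, z = -5.5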